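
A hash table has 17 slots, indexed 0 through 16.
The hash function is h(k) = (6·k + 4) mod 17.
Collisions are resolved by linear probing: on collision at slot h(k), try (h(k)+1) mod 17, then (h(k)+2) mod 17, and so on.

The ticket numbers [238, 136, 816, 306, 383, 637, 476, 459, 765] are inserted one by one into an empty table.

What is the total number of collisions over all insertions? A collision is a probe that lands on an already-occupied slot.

Insert 238: h=4, slot 4 empty => index 4.
Insert 136: h=4, slot 4 occupied => index 5.
Insert 816: h=4, slots 4,5 occupied => index 6.
Insert 306: h=4, slots 4,5,6 occupied => index 7.
Insert 383: h=7, slot 7 occupied => index 8.
Insert 637: h=1, slot 1 empty => index 1.
Insert 476: h=4, slots 4,5,6,7,8 occupied => index 9.
Insert 459: h=4, slots 4,5,6,7,8,9 occupied => index 10.
Insert 765: h=4, slots 4,5,6,7,8,9,10 occupied => index 11.
Table: [-, 637, -, -, 238, 136, 816, 306, 383, 476, 459, 765, -, -, -, -, -]

25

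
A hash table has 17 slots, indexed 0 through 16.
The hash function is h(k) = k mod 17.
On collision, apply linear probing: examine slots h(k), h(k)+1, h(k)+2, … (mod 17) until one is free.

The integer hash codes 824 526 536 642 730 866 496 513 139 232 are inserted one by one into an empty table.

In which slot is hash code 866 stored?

1

824: h=8 => slot 8
526: h=16 => slot 16
536: h=9 => slot 9
642: h=13 => slot 13
730: h=16, probe 16,0 => slot 0
866: h=16, probe 16,0,1 => slot 1
496: h=3 => slot 3
513: h=3, probe 3,4 => slot 4
139: h=3, probe 3,4,5 => slot 5
232: h=11 => slot 11
Table: [730, 866, —, 496, 513, 139, —, —, 824, 536, —, 232, —, 642, —, —, 526]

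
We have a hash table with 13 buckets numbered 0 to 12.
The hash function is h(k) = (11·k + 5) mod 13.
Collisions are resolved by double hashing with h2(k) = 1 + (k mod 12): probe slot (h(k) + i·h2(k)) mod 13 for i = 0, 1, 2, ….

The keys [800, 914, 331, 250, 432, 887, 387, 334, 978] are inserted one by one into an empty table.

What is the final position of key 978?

7

Insert 800: h=4, slot 4 empty → index 4.
Insert 914: h=10, slot 10 empty → index 10.
Insert 331: h=6, slot 6 empty → index 6.
Insert 250: h=12, slot 12 empty → index 12.
Insert 432: h=12, h2=1, slot 12 occupied → index 0.
Insert 887: h=12, h2=12, slot 12 occupied → index 11.
Insert 387: h=11, h2=4, slot 11 occupied → index 2.
Insert 334: h=0, h2=11, slots 0,11 occupied → index 9.
Insert 978: h=12, h2=7, slots 12,6,0 occupied → index 7.
Table: [432, -, 387, -, 800, -, 331, 978, -, 334, 914, 887, 250]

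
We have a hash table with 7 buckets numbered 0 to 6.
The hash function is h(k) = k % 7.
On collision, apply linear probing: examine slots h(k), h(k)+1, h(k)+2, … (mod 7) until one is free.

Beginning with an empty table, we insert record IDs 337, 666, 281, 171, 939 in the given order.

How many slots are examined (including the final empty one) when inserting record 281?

3

Insert 337: h=1, slot 1 empty => index 1.
Insert 666: h=1, slot 1 occupied => index 2.
Insert 281: h=1, slots 1,2 occupied => index 3.
Insert 171: h=3, slot 3 occupied => index 4.
Insert 939: h=1, slots 1,2,3,4 occupied => index 5.
Table: [., 337, 666, 281, 171, 939, .]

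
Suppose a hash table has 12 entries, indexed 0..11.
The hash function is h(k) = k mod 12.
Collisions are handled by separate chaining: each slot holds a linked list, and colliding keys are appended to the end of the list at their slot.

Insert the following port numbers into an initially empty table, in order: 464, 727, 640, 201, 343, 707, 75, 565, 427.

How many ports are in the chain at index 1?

464 → bucket 8
727 → bucket 7
640 → bucket 4
201 → bucket 9
343 → bucket 7 (collision)
707 → bucket 11
75 → bucket 3
565 → bucket 1
427 → bucket 7 (collision)
Final buckets:
0: .
1: 565
2: .
3: 75
4: 640
5: .
6: .
7: 727 -> 343 -> 427
8: 464
9: 201
10: .
11: 707

1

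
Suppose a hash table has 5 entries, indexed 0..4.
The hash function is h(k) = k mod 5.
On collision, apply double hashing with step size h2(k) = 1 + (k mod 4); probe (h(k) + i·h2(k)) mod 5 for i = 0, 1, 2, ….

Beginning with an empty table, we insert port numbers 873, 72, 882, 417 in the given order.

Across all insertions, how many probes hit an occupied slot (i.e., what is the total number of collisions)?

2

873 hashes to 3; slot 3 is free → place at 3.
72 hashes to 2; slot 2 is free → place at 2.
882 hashes to 2, h2=3; 2 taken → place at 0.
417 hashes to 2, h2=2; 2 taken → place at 4.
Table: [882, -, 72, 873, 417]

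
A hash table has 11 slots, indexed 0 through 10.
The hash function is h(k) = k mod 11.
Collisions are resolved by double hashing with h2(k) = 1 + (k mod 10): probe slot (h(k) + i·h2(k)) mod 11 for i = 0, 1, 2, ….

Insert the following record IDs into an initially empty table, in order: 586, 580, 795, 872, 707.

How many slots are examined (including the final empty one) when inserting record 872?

Insert 586: h=3, slot 3 empty → index 3.
Insert 580: h=8, slot 8 empty → index 8.
Insert 795: h=3, h2=6, slot 3 occupied → index 9.
Insert 872: h=3, h2=3, slot 3 occupied → index 6.
Insert 707: h=3, h2=8, slot 3 occupied → index 0.
Table: [707, ., ., 586, ., ., 872, ., 580, 795, .]

2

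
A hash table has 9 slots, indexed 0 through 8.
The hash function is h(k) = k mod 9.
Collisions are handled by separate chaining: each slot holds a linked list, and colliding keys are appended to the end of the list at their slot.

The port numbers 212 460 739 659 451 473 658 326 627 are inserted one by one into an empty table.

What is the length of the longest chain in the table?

4

Insert 212: h=5, bucket 5 empty → new chain.
Insert 460: h=1, bucket 1 empty → new chain.
Insert 739: h=1, bucket 1 nonempty → append to chain.
Insert 659: h=2, bucket 2 empty → new chain.
Insert 451: h=1, bucket 1 nonempty → append to chain.
Insert 473: h=5, bucket 5 nonempty → append to chain.
Insert 658: h=1, bucket 1 nonempty → append to chain.
Insert 326: h=2, bucket 2 nonempty → append to chain.
Insert 627: h=6, bucket 6 empty → new chain.
Final buckets:
0: _
1: 460 -> 739 -> 451 -> 658
2: 659 -> 326
3: _
4: _
5: 212 -> 473
6: 627
7: _
8: _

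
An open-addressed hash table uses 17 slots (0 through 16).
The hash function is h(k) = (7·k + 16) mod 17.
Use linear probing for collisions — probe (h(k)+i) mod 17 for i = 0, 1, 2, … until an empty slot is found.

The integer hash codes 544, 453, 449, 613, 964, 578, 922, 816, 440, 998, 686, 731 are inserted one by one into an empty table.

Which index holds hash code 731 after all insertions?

4

544: h=16 => slot 16
453: h=8 => slot 8
449: h=14 => slot 14
613: h=6 => slot 6
964: h=15 => slot 15
578: h=16, probe 16,0 => slot 0
922: h=10 => slot 10
816: h=16, probe 16,0,1 => slot 1
440: h=2 => slot 2
998: h=15, probe 15,16,0,1,2,3 => slot 3
686: h=7 => slot 7
731: h=16, probe 16,0,1,2,3,4 => slot 4
Table: [578, 816, 440, 998, 731, _, 613, 686, 453, _, 922, _, _, _, 449, 964, 544]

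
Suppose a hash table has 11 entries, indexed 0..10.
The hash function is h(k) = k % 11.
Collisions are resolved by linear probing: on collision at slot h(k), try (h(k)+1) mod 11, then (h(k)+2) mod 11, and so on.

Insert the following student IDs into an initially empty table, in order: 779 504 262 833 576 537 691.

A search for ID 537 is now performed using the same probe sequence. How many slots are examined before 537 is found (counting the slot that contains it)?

779 hashes to 9; slot 9 is free → place at 9.
504 hashes to 9; 9 taken → place at 10.
262 hashes to 9; 9,10 taken → place at 0.
833 hashes to 8; slot 8 is free → place at 8.
576 hashes to 4; slot 4 is free → place at 4.
537 hashes to 9; 9,10,0 taken → place at 1.
691 hashes to 9; 9,10,0,1 taken → place at 2.
Table: [262, 537, 691, -, 576, -, -, -, 833, 779, 504]
Lookup 537: h=9, probe 9,10,0,1 → found at 1.

4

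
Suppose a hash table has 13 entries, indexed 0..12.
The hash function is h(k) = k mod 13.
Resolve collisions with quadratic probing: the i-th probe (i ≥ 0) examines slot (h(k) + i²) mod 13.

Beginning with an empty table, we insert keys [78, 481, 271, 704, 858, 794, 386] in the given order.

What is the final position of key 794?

5

78 hashes to 0; slot 0 is free → place at 0.
481 hashes to 0; 0 taken → place at 1.
271 hashes to 11; slot 11 is free → place at 11.
704 hashes to 2; slot 2 is free → place at 2.
858 hashes to 0; 0,1 taken → place at 4.
794 hashes to 1; 1,2 taken → place at 5.
386 hashes to 9; slot 9 is free → place at 9.
Table: [78, 481, 704, ∅, 858, 794, ∅, ∅, ∅, 386, ∅, 271, ∅]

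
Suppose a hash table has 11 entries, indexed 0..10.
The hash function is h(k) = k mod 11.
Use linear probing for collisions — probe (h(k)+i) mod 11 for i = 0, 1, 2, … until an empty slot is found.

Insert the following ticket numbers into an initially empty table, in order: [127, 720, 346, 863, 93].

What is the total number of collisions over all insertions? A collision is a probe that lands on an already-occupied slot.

9

Insert 127: h=6, slot 6 empty => index 6.
Insert 720: h=5, slot 5 empty => index 5.
Insert 346: h=5, slots 5,6 occupied => index 7.
Insert 863: h=5, slots 5,6,7 occupied => index 8.
Insert 93: h=5, slots 5,6,7,8 occupied => index 9.
Table: [—, —, —, —, —, 720, 127, 346, 863, 93, —]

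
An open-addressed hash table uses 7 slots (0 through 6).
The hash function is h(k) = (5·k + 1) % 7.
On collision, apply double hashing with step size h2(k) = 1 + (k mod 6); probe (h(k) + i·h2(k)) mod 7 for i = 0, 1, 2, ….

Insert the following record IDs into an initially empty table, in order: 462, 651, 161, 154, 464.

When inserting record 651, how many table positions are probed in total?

462 hashes to 1; slot 1 is free => place at 1.
651 hashes to 1, h2=4; 1 taken => place at 5.
161 hashes to 1, h2=6; 1 taken => place at 0.
154 hashes to 1, h2=5; 1 taken => place at 6.
464 hashes to 4; slot 4 is free => place at 4.
Table: [161, 462, ., ., 464, 651, 154]

2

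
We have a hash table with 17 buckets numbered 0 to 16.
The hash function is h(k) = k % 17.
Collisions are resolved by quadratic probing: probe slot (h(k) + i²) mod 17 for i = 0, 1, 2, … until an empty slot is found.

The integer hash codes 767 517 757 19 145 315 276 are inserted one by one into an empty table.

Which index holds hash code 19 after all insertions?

3

767: h=2 -> slot 2
517: h=7 -> slot 7
757: h=9 -> slot 9
19: h=2, probe 2,3 -> slot 3
145: h=9, probe 9,10 -> slot 10
315: h=9, probe 9,10,13 -> slot 13
276: h=4 -> slot 4
Table: [—, —, 767, 19, 276, —, —, 517, —, 757, 145, —, —, 315, —, —, —]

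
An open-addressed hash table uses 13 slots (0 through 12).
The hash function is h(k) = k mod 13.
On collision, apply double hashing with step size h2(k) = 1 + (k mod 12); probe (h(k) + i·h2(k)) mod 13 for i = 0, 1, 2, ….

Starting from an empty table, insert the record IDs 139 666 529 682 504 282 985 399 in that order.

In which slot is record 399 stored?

0

139 hashes to 9; slot 9 is free → place at 9.
666 hashes to 3; slot 3 is free → place at 3.
529 hashes to 9, h2=2; 9 taken → place at 11.
682 hashes to 6; slot 6 is free → place at 6.
504 hashes to 10; slot 10 is free → place at 10.
282 hashes to 9, h2=7; 9,3,10 taken → place at 4.
985 hashes to 10, h2=2; 10 taken → place at 12.
399 hashes to 9, h2=4; 9 taken → place at 0.
Table: [399, _, _, 666, 282, _, 682, _, _, 139, 504, 529, 985]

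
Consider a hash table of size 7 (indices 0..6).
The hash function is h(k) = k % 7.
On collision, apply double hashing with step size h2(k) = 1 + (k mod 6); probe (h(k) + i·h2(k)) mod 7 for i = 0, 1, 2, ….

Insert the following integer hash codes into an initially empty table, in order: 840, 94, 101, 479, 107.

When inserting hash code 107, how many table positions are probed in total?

4

840: h=0 -> slot 0
94: h=3 -> slot 3
101: h=3, h2=6, probe 3,2 -> slot 2
479: h=3, h2=6, probe 3,2,1 -> slot 1
107: h=2, h2=6, probe 2,1,0,6 -> slot 6
Table: [840, 479, 101, 94, ., ., 107]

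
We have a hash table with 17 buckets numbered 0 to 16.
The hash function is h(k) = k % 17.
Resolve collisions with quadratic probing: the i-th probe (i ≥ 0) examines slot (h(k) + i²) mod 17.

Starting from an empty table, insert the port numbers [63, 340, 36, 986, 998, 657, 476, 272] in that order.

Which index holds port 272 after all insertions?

9

63 hashes to 12; slot 12 is free → place at 12.
340 hashes to 0; slot 0 is free → place at 0.
36 hashes to 2; slot 2 is free → place at 2.
986 hashes to 0; 0 taken → place at 1.
998 hashes to 12; 12 taken → place at 13.
657 hashes to 11; slot 11 is free → place at 11.
476 hashes to 0; 0,1 taken → place at 4.
272 hashes to 0; 0,1,4 taken → place at 9.
Table: [340, 986, 36, ., 476, ., ., ., ., 272, ., 657, 63, 998, ., ., .]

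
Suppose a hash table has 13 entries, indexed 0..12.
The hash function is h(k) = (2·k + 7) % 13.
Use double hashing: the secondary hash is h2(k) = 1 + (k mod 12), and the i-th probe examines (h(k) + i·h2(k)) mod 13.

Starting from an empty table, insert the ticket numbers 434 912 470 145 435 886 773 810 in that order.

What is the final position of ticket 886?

9

434 hashes to 4; slot 4 is free -> place at 4.
912 hashes to 11; slot 11 is free -> place at 11.
470 hashes to 11, h2=3; 11 taken -> place at 1.
145 hashes to 11, h2=2; 11 taken -> place at 0.
435 hashes to 6; slot 6 is free -> place at 6.
886 hashes to 11, h2=11; 11 taken -> place at 9.
773 hashes to 6, h2=6; 6 taken -> place at 12.
810 hashes to 2; slot 2 is free -> place at 2.
Table: [145, 470, 810, ., 434, ., 435, ., ., 886, ., 912, 773]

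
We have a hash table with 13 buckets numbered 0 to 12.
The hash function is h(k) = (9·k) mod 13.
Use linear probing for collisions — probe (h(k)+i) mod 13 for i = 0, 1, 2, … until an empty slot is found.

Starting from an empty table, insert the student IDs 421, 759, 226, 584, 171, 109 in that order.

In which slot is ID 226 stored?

8

421: h=6 => slot 6
759: h=6, probe 6,7 => slot 7
226: h=6, probe 6,7,8 => slot 8
584: h=4 => slot 4
171: h=5 => slot 5
109: h=6, probe 6,7,8,9 => slot 9
Table: [-, -, -, -, 584, 171, 421, 759, 226, 109, -, -, -]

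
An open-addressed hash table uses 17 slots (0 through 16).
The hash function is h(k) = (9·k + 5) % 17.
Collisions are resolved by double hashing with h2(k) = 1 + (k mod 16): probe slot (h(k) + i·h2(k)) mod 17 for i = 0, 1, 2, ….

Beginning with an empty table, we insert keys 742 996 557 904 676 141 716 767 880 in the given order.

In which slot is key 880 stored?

742 hashes to 2; slot 2 is free => place at 2.
996 hashes to 10; slot 10 is free => place at 10.
557 hashes to 3; slot 3 is free => place at 3.
904 hashes to 15; slot 15 is free => place at 15.
676 hashes to 3, h2=5; 3 taken => place at 8.
141 hashes to 16; slot 16 is free => place at 16.
716 hashes to 6; slot 6 is free => place at 6.
767 hashes to 6, h2=16; 6 taken => place at 5.
880 hashes to 3, h2=1; 3 taken => place at 4.
Table: [∅, ∅, 742, 557, 880, 767, 716, ∅, 676, ∅, 996, ∅, ∅, ∅, ∅, 904, 141]

4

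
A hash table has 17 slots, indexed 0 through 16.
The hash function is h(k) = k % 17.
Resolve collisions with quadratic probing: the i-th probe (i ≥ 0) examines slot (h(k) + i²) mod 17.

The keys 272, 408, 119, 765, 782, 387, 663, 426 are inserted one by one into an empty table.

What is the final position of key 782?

Insert 272: h=0, slot 0 empty => index 0.
Insert 408: h=0, slot 0 occupied => index 1.
Insert 119: h=0, slots 0,1 occupied => index 4.
Insert 765: h=0, slots 0,1,4 occupied => index 9.
Insert 782: h=0, slots 0,1,4,9 occupied => index 16.
Insert 387: h=13, slot 13 empty => index 13.
Insert 663: h=0, slots 0,1,4,9,16 occupied => index 8.
Insert 426: h=1, slot 1 occupied => index 2.
Table: [272, 408, 426, _, 119, _, _, _, 663, 765, _, _, _, 387, _, _, 782]

16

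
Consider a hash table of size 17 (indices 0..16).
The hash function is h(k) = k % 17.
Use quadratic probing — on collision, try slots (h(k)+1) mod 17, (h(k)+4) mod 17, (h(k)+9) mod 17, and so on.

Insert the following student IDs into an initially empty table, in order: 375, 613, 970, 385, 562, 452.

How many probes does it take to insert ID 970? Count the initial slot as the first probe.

3

375 hashes to 1; slot 1 is free => place at 1.
613 hashes to 1; 1 taken => place at 2.
970 hashes to 1; 1,2 taken => place at 5.
385 hashes to 11; slot 11 is free => place at 11.
562 hashes to 1; 1,2,5 taken => place at 10.
452 hashes to 10; 10,11 taken => place at 14.
Table: [., 375, 613, ., ., 970, ., ., ., ., 562, 385, ., ., 452, ., .]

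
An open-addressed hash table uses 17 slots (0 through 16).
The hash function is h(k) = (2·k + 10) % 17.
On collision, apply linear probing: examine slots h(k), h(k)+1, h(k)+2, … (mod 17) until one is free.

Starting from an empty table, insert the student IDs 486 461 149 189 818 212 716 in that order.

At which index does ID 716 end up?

0

486 hashes to 13; slot 13 is free -> place at 13.
461 hashes to 14; slot 14 is free -> place at 14.
149 hashes to 2; slot 2 is free -> place at 2.
189 hashes to 14; 14 taken -> place at 15.
818 hashes to 14; 14,15 taken -> place at 16.
212 hashes to 9; slot 9 is free -> place at 9.
716 hashes to 14; 14,15,16 taken -> place at 0.
Table: [716, -, 149, -, -, -, -, -, -, 212, -, -, -, 486, 461, 189, 818]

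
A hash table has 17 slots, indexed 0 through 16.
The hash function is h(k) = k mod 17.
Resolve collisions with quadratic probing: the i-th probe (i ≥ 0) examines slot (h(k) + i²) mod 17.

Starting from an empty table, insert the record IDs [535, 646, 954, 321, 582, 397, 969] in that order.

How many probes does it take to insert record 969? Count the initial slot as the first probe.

535 hashes to 8; slot 8 is free → place at 8.
646 hashes to 0; slot 0 is free → place at 0.
954 hashes to 2; slot 2 is free → place at 2.
321 hashes to 15; slot 15 is free → place at 15.
582 hashes to 4; slot 4 is free → place at 4.
397 hashes to 6; slot 6 is free → place at 6.
969 hashes to 0; 0 taken → place at 1.
Table: [646, 969, 954, —, 582, —, 397, —, 535, —, —, —, —, —, —, 321, —]

2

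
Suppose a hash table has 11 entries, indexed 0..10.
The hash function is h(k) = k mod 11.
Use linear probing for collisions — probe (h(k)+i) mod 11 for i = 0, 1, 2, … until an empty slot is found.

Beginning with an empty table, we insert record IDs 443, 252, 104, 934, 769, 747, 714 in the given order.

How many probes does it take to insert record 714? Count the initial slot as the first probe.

Insert 443: h=3, slot 3 empty -> index 3.
Insert 252: h=10, slot 10 empty -> index 10.
Insert 104: h=5, slot 5 empty -> index 5.
Insert 934: h=10, slot 10 occupied -> index 0.
Insert 769: h=10, slots 10,0 occupied -> index 1.
Insert 747: h=10, slots 10,0,1 occupied -> index 2.
Insert 714: h=10, slots 10,0,1,2,3 occupied -> index 4.
Table: [934, 769, 747, 443, 714, 104, ∅, ∅, ∅, ∅, 252]

6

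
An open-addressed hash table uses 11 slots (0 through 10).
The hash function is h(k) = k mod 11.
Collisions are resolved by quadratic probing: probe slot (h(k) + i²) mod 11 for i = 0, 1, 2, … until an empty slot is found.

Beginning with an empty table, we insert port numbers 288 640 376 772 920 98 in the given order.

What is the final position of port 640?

288: h=2 → slot 2
640: h=2, probe 2,3 → slot 3
376: h=2, probe 2,3,6 → slot 6
772: h=2, probe 2,3,6,0 → slot 0
920: h=7 → slot 7
98: h=10 → slot 10
Table: [772, _, 288, 640, _, _, 376, 920, _, _, 98]

3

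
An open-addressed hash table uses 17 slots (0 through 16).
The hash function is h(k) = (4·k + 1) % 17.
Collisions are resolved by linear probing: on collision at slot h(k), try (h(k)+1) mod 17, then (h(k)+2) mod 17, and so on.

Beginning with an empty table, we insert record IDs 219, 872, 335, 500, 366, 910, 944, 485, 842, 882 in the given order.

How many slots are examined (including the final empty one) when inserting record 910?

219 hashes to 10; slot 10 is free => place at 10.
872 hashes to 4; slot 4 is free => place at 4.
335 hashes to 15; slot 15 is free => place at 15.
500 hashes to 12; slot 12 is free => place at 12.
366 hashes to 3; slot 3 is free => place at 3.
910 hashes to 3; 3,4 taken => place at 5.
944 hashes to 3; 3,4,5 taken => place at 6.
485 hashes to 3; 3,4,5,6 taken => place at 7.
842 hashes to 3; 3,4,5,6,7 taken => place at 8.
882 hashes to 10; 10 taken => place at 11.
Table: [—, —, —, 366, 872, 910, 944, 485, 842, —, 219, 882, 500, —, —, 335, —]

3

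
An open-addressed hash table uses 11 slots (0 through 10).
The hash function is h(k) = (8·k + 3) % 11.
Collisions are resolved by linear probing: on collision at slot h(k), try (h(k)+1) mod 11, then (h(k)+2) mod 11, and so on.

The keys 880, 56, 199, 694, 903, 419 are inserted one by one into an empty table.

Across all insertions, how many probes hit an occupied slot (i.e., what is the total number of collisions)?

12

880: h=3 => slot 3
56: h=0 => slot 0
199: h=0, probe 0,1 => slot 1
694: h=0, probe 0,1,2 => slot 2
903: h=0, probe 0,1,2,3,4 => slot 4
419: h=0, probe 0,1,2,3,4,5 => slot 5
Table: [56, 199, 694, 880, 903, 419, ., ., ., ., .]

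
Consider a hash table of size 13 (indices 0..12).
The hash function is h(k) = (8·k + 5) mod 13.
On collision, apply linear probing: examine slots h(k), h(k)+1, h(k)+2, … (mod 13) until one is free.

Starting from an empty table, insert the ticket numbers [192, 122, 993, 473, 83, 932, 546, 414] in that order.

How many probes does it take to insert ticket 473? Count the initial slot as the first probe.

4

Insert 192: h=7, slot 7 empty → index 7.
Insert 122: h=6, slot 6 empty → index 6.
Insert 993: h=6, slots 6,7 occupied → index 8.
Insert 473: h=6, slots 6,7,8 occupied → index 9.
Insert 83: h=6, slots 6,7,8,9 occupied → index 10.
Insert 932: h=12, slot 12 empty → index 12.
Insert 546: h=5, slot 5 empty → index 5.
Insert 414: h=2, slot 2 empty → index 2.
Table: [-, -, 414, -, -, 546, 122, 192, 993, 473, 83, -, 932]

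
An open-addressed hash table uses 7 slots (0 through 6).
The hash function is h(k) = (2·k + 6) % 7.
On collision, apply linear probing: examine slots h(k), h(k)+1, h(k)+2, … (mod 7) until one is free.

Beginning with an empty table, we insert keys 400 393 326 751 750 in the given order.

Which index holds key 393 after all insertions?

400: h=1 → slot 1
393: h=1, probe 1,2 → slot 2
326: h=0 → slot 0
751: h=3 → slot 3
750: h=1, probe 1,2,3,4 → slot 4
Table: [326, 400, 393, 751, 750, _, _]

2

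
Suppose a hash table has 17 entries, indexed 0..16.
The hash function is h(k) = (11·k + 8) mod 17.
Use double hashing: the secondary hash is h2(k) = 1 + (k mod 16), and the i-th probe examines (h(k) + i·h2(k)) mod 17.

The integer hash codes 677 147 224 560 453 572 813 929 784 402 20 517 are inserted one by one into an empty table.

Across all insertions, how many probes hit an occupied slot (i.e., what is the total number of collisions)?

13

Insert 677: h=9, slot 9 empty -> index 9.
Insert 147: h=10, slot 10 empty -> index 10.
Insert 224: h=7, slot 7 empty -> index 7.
Insert 560: h=14, slot 14 empty -> index 14.
Insert 453: h=10, h2=6, slot 10 occupied -> index 16.
Insert 572: h=10, h2=13, slot 10 occupied -> index 6.
Insert 813: h=9, h2=14, slots 9,6 occupied -> index 3.
Insert 929: h=10, h2=2, slot 10 occupied -> index 12.
Insert 784: h=13, slot 13 empty -> index 13.
Insert 402: h=10, h2=3, slots 10,13,16 occupied -> index 2.
Insert 20: h=7, h2=5, slots 7,12 occupied -> index 0.
Insert 517: h=0, h2=6, slots 0,6,12 occupied -> index 1.
Table: [20, 517, 402, 813, _, _, 572, 224, _, 677, 147, _, 929, 784, 560, _, 453]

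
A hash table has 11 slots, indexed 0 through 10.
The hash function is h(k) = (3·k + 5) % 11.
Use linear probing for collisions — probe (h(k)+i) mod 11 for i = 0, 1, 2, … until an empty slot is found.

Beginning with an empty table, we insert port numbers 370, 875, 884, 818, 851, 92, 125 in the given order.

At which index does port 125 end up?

10

Insert 370: h=4, slot 4 empty -> index 4.
Insert 875: h=1, slot 1 empty -> index 1.
Insert 884: h=6, slot 6 empty -> index 6.
Insert 818: h=6, slot 6 occupied -> index 7.
Insert 851: h=6, slots 6,7 occupied -> index 8.
Insert 92: h=6, slots 6,7,8 occupied -> index 9.
Insert 125: h=6, slots 6,7,8,9 occupied -> index 10.
Table: [., 875, ., ., 370, ., 884, 818, 851, 92, 125]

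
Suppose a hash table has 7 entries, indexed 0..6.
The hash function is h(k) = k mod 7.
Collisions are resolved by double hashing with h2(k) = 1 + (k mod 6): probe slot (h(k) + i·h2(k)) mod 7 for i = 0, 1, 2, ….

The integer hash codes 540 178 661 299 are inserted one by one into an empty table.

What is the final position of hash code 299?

4

Insert 540: h=1, slot 1 empty -> index 1.
Insert 178: h=3, slot 3 empty -> index 3.
Insert 661: h=3, h2=2, slot 3 occupied -> index 5.
Insert 299: h=5, h2=6, slot 5 occupied -> index 4.
Table: [., 540, ., 178, 299, 661, .]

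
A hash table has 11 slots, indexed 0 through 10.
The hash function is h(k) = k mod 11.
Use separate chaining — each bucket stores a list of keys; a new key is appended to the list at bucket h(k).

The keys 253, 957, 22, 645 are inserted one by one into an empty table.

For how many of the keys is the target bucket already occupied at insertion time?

Insert 253: h=0, bucket 0 empty -> new chain.
Insert 957: h=0, bucket 0 nonempty -> append to chain.
Insert 22: h=0, bucket 0 nonempty -> append to chain.
Insert 645: h=7, bucket 7 empty -> new chain.
Final buckets:
0: 253 -> 957 -> 22
1: .
2: .
3: .
4: .
5: .
6: .
7: 645
8: .
9: .
10: .

2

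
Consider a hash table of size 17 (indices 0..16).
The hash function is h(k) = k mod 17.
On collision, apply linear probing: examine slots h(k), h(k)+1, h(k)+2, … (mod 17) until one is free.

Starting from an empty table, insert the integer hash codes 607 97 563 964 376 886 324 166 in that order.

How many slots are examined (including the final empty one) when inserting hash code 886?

3

607 hashes to 12; slot 12 is free => place at 12.
97 hashes to 12; 12 taken => place at 13.
563 hashes to 2; slot 2 is free => place at 2.
964 hashes to 12; 12,13 taken => place at 14.
376 hashes to 2; 2 taken => place at 3.
886 hashes to 2; 2,3 taken => place at 4.
324 hashes to 1; slot 1 is free => place at 1.
166 hashes to 13; 13,14 taken => place at 15.
Table: [., 324, 563, 376, 886, ., ., ., ., ., ., ., 607, 97, 964, 166, .]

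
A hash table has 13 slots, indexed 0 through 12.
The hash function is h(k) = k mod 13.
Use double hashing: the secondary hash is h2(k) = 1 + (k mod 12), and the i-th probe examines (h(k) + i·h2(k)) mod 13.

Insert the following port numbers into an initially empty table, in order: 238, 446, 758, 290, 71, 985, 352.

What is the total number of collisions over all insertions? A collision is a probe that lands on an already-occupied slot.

7

238 hashes to 4; slot 4 is free -> place at 4.
446 hashes to 4, h2=3; 4 taken -> place at 7.
758 hashes to 4, h2=3; 4,7 taken -> place at 10.
290 hashes to 4, h2=3; 4,7,10 taken -> place at 0.
71 hashes to 6; slot 6 is free -> place at 6.
985 hashes to 10, h2=2; 10 taken -> place at 12.
352 hashes to 1; slot 1 is free -> place at 1.
Table: [290, 352, _, _, 238, _, 71, 446, _, _, 758, _, 985]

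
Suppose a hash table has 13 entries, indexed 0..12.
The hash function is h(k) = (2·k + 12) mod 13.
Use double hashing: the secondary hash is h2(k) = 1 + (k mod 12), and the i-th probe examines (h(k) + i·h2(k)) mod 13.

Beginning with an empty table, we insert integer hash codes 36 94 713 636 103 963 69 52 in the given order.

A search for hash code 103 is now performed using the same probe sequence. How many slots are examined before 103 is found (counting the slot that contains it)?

36 hashes to 6; slot 6 is free → place at 6.
94 hashes to 5; slot 5 is free → place at 5.
713 hashes to 8; slot 8 is free → place at 8.
636 hashes to 10; slot 10 is free → place at 10.
103 hashes to 10, h2=8; 10,5 taken → place at 0.
963 hashes to 1; slot 1 is free → place at 1.
69 hashes to 7; slot 7 is free → place at 7.
52 hashes to 12; slot 12 is free → place at 12.
Table: [103, 963, ., ., ., 94, 36, 69, 713, ., 636, ., 52]
Lookup 103: h=10, h2=8, probe 10,5,0 → found at 0.

3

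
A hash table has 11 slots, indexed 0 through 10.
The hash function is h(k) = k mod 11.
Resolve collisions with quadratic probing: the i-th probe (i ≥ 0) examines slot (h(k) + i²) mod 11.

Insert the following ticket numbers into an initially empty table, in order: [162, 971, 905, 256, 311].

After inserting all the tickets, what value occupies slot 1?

311

Insert 162: h=8, slot 8 empty -> index 8.
Insert 971: h=3, slot 3 empty -> index 3.
Insert 905: h=3, slot 3 occupied -> index 4.
Insert 256: h=3, slots 3,4 occupied -> index 7.
Insert 311: h=3, slots 3,4,7 occupied -> index 1.
Table: [∅, 311, ∅, 971, 905, ∅, ∅, 256, 162, ∅, ∅]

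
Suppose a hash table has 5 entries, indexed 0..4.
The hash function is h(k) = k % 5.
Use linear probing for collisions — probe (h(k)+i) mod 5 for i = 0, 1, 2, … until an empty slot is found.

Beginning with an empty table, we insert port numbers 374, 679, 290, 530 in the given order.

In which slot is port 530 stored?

2

374: h=4 → slot 4
679: h=4, probe 4,0 → slot 0
290: h=0, probe 0,1 → slot 1
530: h=0, probe 0,1,2 → slot 2
Table: [679, 290, 530, -, 374]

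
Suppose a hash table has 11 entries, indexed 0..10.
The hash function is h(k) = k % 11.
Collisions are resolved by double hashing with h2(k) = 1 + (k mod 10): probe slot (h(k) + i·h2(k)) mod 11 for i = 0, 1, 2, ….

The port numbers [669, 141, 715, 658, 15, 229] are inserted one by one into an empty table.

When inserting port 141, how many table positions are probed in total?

669 hashes to 9; slot 9 is free → place at 9.
141 hashes to 9, h2=2; 9 taken → place at 0.
715 hashes to 0, h2=6; 0 taken → place at 6.
658 hashes to 9, h2=9; 9 taken → place at 7.
15 hashes to 4; slot 4 is free → place at 4.
229 hashes to 9, h2=10; 9 taken → place at 8.
Table: [141, -, -, -, 15, -, 715, 658, 229, 669, -]

2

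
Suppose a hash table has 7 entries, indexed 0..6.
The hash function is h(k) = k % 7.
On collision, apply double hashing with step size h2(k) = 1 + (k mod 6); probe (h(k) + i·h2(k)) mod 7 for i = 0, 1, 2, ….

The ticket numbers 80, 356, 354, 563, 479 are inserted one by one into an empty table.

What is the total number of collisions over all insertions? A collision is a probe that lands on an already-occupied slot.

80: h=3 → slot 3
356: h=6 → slot 6
354: h=4 → slot 4
563: h=3, h2=6, probe 3,2 → slot 2
479: h=3, h2=6, probe 3,2,1 → slot 1
Table: [-, 479, 563, 80, 354, -, 356]

3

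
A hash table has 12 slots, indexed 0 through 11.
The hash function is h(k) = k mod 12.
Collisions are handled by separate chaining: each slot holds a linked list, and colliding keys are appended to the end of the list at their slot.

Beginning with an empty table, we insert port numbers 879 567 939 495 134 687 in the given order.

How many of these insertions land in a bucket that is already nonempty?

Insert 879: h=3, bucket 3 empty -> new chain.
Insert 567: h=3, bucket 3 nonempty -> append to chain.
Insert 939: h=3, bucket 3 nonempty -> append to chain.
Insert 495: h=3, bucket 3 nonempty -> append to chain.
Insert 134: h=2, bucket 2 empty -> new chain.
Insert 687: h=3, bucket 3 nonempty -> append to chain.
Final buckets:
0: .
1: .
2: 134
3: 879 -> 567 -> 939 -> 495 -> 687
4: .
5: .
6: .
7: .
8: .
9: .
10: .
11: .

4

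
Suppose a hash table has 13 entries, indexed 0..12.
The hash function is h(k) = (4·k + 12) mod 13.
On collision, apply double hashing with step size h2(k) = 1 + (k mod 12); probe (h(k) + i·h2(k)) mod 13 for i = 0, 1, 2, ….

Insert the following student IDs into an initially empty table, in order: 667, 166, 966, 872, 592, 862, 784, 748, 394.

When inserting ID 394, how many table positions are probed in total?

6

667 hashes to 2; slot 2 is free => place at 2.
166 hashes to 0; slot 0 is free => place at 0.
966 hashes to 2, h2=7; 2 taken => place at 9.
872 hashes to 3; slot 3 is free => place at 3.
592 hashes to 1; slot 1 is free => place at 1.
862 hashes to 2, h2=11; 2,0 taken => place at 11.
784 hashes to 2, h2=5; 2 taken => place at 7.
748 hashes to 1, h2=5; 1 taken => place at 6.
394 hashes to 2, h2=11; 2,0,11,9,7 taken => place at 5.
Table: [166, 592, 667, 872, -, 394, 748, 784, -, 966, -, 862, -]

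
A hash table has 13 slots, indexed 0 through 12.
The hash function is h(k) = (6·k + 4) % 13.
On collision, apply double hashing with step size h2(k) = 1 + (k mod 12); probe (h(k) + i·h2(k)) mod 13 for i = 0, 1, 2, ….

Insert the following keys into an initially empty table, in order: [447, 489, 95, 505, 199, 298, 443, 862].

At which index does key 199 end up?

10

447: h=8 → slot 8
489: h=0 → slot 0
95: h=2 → slot 2
505: h=5 → slot 5
199: h=2, h2=8, probe 2,10 → slot 10
298: h=11 → slot 11
443: h=10, h2=12, probe 10,9 → slot 9
862: h=2, h2=11, probe 2,0,11,9,7 → slot 7
Table: [489, _, 95, _, _, 505, _, 862, 447, 443, 199, 298, _]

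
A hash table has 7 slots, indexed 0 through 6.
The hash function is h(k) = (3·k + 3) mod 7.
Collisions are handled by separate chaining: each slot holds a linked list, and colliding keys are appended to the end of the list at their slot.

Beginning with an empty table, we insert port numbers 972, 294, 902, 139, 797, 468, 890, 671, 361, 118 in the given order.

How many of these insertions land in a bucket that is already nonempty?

972 → bucket 0
294 → bucket 3
902 → bucket 0 (collision)
139 → bucket 0 (collision)
797 → bucket 0 (collision)
468 → bucket 0 (collision)
890 → bucket 6
671 → bucket 0 (collision)
361 → bucket 1
118 → bucket 0 (collision)
Final buckets:
0: 972 -> 902 -> 139 -> 797 -> 468 -> 671 -> 118
1: 361
2: —
3: 294
4: —
5: —
6: 890

6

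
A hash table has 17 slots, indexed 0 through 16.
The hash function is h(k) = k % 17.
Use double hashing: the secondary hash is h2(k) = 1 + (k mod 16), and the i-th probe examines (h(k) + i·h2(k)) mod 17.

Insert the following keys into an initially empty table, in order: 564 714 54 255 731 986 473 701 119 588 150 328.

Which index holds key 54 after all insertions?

564: h=3 => slot 3
714: h=0 => slot 0
54: h=3, h2=7, probe 3,10 => slot 10
255: h=0, h2=16, probe 0,16 => slot 16
731: h=0, h2=12, probe 0,12 => slot 12
986: h=0, h2=11, probe 0,11 => slot 11
473: h=14 => slot 14
701: h=4 => slot 4
119: h=0, h2=8, probe 0,8 => slot 8
588: h=10, h2=13, probe 10,6 => slot 6
150: h=14, h2=7, probe 14,4,11,1 => slot 1
328: h=5 => slot 5
Table: [714, 150, ., 564, 701, 328, 588, ., 119, ., 54, 986, 731, ., 473, ., 255]

10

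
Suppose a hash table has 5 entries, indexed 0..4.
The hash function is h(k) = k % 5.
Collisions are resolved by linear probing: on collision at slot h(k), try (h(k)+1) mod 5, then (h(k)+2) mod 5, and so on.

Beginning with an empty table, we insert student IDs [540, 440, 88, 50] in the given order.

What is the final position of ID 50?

Insert 540: h=0, slot 0 empty -> index 0.
Insert 440: h=0, slot 0 occupied -> index 1.
Insert 88: h=3, slot 3 empty -> index 3.
Insert 50: h=0, slots 0,1 occupied -> index 2.
Table: [540, 440, 50, 88, .]

2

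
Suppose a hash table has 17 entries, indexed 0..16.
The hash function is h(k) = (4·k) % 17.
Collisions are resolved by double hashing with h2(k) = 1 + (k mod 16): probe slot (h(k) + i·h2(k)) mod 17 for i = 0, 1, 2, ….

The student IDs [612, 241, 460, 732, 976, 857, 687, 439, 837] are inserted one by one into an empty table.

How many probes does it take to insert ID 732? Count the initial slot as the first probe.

3

612: h=0 → slot 0
241: h=12 → slot 12
460: h=4 → slot 4
732: h=4, h2=13, probe 4,0,13 → slot 13
976: h=11 → slot 11
857: h=11, h2=10, probe 11,4,14 → slot 14
687: h=11, h2=16, probe 11,10 → slot 10
439: h=5 → slot 5
837: h=16 → slot 16
Table: [612, ., ., ., 460, 439, ., ., ., ., 687, 976, 241, 732, 857, ., 837]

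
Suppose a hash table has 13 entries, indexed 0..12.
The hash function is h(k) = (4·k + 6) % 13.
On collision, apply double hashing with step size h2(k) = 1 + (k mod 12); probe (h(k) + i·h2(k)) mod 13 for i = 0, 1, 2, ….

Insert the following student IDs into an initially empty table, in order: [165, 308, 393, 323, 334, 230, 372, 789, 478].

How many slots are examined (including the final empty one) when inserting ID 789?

3

Insert 165: h=3, slot 3 empty => index 3.
Insert 308: h=3, h2=9, slot 3 occupied => index 12.
Insert 393: h=5, slot 5 empty => index 5.
Insert 323: h=11, slot 11 empty => index 11.
Insert 334: h=3, h2=11, slot 3 occupied => index 1.
Insert 230: h=3, h2=3, slot 3 occupied => index 6.
Insert 372: h=12, h2=1, slot 12 occupied => index 0.
Insert 789: h=3, h2=10, slots 3,0 occupied => index 10.
Insert 478: h=7, slot 7 empty => index 7.
Table: [372, 334, ∅, 165, ∅, 393, 230, 478, ∅, ∅, 789, 323, 308]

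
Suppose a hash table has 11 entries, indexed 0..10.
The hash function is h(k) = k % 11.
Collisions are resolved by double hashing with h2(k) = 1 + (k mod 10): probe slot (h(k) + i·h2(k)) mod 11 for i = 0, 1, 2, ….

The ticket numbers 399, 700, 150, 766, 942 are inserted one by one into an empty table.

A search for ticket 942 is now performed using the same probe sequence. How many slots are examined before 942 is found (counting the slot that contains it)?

3

Insert 399: h=3, slot 3 empty → index 3.
Insert 700: h=7, slot 7 empty → index 7.
Insert 150: h=7, h2=1, slot 7 occupied → index 8.
Insert 766: h=7, h2=7, slots 7,3 occupied → index 10.
Insert 942: h=7, h2=3, slots 7,10 occupied → index 2.
Table: [∅, ∅, 942, 399, ∅, ∅, ∅, 700, 150, ∅, 766]
Lookup 942: h=7, h2=3, probe 7,10,2 → found at 2.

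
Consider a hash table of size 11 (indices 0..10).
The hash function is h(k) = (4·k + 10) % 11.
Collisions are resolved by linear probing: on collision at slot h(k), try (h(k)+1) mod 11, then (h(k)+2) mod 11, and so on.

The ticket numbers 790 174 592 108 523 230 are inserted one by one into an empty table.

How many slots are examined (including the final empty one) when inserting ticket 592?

Insert 790: h=2, slot 2 empty -> index 2.
Insert 174: h=2, slot 2 occupied -> index 3.
Insert 592: h=2, slots 2,3 occupied -> index 4.
Insert 108: h=2, slots 2,3,4 occupied -> index 5.
Insert 523: h=1, slot 1 empty -> index 1.
Insert 230: h=6, slot 6 empty -> index 6.
Table: [-, 523, 790, 174, 592, 108, 230, -, -, -, -]

3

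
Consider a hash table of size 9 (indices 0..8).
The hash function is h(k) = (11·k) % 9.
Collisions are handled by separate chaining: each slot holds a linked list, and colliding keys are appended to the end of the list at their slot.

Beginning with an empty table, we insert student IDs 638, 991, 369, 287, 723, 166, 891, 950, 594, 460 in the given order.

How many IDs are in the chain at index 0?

638 -> bucket 7
991 -> bucket 2
369 -> bucket 0
287 -> bucket 7 (collision)
723 -> bucket 6
166 -> bucket 8
891 -> bucket 0 (collision)
950 -> bucket 1
594 -> bucket 0 (collision)
460 -> bucket 2 (collision)
Final buckets:
0: 369 -> 891 -> 594
1: 950
2: 991 -> 460
3: _
4: _
5: _
6: 723
7: 638 -> 287
8: 166

3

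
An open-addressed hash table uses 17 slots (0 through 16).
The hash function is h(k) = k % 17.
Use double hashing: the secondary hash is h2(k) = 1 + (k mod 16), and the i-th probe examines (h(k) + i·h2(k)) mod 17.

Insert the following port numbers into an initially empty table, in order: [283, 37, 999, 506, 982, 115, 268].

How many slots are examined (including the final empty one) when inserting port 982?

283: h=11 -> slot 11
37: h=3 -> slot 3
999: h=13 -> slot 13
506: h=13, h2=11, probe 13,7 -> slot 7
982: h=13, h2=7, probe 13,3,10 -> slot 10
115: h=13, h2=4, probe 13,0 -> slot 0
268: h=13, h2=13, probe 13,9 -> slot 9
Table: [115, -, -, 37, -, -, -, 506, -, 268, 982, 283, -, 999, -, -, -]

3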